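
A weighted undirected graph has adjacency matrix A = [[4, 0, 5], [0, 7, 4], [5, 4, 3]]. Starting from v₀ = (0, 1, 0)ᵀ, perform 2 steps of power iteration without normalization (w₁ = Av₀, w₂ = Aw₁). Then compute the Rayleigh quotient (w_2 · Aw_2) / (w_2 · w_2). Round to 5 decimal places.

w1 = Av₀ = (0, 7, 4)
w2 = Aw1 = (20, 65, 40)
Aw2 = (280, 615, 480)
w2·Aw2 = 20·280 + 65·615 + 40·480 = 64775; w2·w2 = 20·20 + 65·65 + 40·40 = 6225
λ ≈ 64775/6225 = 10.40562

λ ≈ 10.40562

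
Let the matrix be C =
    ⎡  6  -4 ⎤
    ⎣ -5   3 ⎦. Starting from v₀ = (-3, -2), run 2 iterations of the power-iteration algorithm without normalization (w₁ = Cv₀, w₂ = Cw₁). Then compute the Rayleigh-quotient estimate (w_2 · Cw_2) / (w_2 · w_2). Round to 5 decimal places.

w1 = Cv₀ = (-10, 9)
w2 = Cw1 = (-96, 77)
Cw2 = (-884, 711)
w2·Cw2 = (-96)·(-884) + 77·711 = 139611; w2·w2 = (-96)·(-96) + 77·77 = 15145
λ ≈ 139611/15145 = 9.21829

λ ≈ 9.21829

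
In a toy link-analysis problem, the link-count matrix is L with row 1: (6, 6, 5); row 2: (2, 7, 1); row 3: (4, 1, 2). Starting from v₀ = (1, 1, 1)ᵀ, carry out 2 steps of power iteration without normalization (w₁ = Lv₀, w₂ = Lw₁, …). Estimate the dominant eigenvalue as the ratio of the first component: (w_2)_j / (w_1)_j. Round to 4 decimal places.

w1 = Lv₀ = (17, 10, 7)
w2 = Lw1 = (197, 111, 92)
Ratio at component: 197 / 17 = 11.5882

11.5882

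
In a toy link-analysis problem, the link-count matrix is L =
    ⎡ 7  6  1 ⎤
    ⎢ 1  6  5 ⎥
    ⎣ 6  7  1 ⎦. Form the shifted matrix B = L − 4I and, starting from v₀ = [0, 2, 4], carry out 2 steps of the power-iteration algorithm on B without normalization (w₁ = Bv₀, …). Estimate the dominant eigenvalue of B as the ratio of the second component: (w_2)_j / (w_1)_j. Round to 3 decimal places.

3.083

B = L − 4I has rows (3, 6, 1); (1, 2, 5); (6, 7, -3)
w1 = Bv₀ = (16, 24, 2)
w2 = Bw1 = (194, 74, 258)
Ratio: 74/24 = 3.083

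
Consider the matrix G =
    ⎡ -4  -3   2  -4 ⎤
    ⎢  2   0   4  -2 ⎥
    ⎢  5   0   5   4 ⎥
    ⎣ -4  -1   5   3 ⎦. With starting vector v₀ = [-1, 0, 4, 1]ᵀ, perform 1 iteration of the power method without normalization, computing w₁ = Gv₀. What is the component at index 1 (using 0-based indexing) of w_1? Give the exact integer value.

w1 = Gv₀ = ((-4)·(-1) + (-3)·0 + 2·4 + (-4)·1; 2·(-1) + 0·0 + 4·4 + (-2)·1; 5·(-1) + 0·0 + 5·4 + 4·1; (-4)·(-1) + (-1)·0 + 5·4 + 3·1) = (8, 12, 19, 27)
The requested component of w1 is 12.

12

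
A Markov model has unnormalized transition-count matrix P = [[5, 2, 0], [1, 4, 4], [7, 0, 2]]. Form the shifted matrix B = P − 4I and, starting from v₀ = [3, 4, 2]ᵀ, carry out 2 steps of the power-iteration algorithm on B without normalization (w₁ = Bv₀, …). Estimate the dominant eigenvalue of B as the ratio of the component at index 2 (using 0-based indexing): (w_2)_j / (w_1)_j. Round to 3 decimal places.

B = P − 4I has rows (1, 2, 0); (1, 0, 4); (7, 0, -2)
w1 = Bv₀ = (11, 11, 17)
w2 = Bw1 = (33, 79, 43)
Ratio: 43/17 = 2.529

2.529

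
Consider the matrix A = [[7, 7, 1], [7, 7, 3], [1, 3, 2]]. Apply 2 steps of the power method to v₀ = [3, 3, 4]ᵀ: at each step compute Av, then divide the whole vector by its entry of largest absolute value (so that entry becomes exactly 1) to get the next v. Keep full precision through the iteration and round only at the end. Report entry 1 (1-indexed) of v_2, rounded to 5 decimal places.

Av0 = (46.000000, 54.000000, 20.000000); divide by 54.000000 → v1 = (0.851852, 1.000000, 0.370370)
Av1 = (13.333333, 14.074074, 4.592593); divide by 14.074074 → v2 = (0.947368, 1.000000, 0.326316)
Requested entry of v2: 720/760 = 0.94737

0.94737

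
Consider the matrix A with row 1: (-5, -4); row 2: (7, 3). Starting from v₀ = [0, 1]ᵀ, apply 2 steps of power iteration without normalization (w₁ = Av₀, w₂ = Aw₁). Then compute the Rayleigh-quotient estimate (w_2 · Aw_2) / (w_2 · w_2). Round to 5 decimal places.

0.72235

w1 = Av₀ = ((-5)·0 + (-4)·1; 7·0 + 3·1) = (-4, 3)
w2 = Aw1 = ((-5)·(-4) + (-4)·3; 7·(-4) + 3·3) = (8, -19)
Aw2 = (36, -1)
w2·Aw2 = 8·36 + (-19)·(-1) = 307; w2·w2 = 8·8 + (-19)·(-19) = 425
λ ≈ 307/425 = 0.72235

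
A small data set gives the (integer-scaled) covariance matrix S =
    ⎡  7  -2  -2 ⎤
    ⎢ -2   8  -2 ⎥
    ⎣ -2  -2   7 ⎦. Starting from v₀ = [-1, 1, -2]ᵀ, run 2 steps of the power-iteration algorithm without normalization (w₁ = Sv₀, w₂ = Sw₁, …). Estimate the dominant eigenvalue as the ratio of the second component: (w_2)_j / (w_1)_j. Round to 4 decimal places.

w1 = Sv₀ = (7·(-1) + (-2)·1 + (-2)·(-2); (-2)·(-1) + 8·1 + (-2)·(-2); (-2)·(-1) + (-2)·1 + 7·(-2)) = (-5, 14, -14)
w2 = Sw1 = (7·(-5) + (-2)·14 + (-2)·(-14); (-2)·(-5) + 8·14 + (-2)·(-14); (-2)·(-5) + (-2)·14 + 7·(-14)) = (-35, 150, -116)
Ratio at component: 150 / 14 = 10.7143

λ ≈ 10.7143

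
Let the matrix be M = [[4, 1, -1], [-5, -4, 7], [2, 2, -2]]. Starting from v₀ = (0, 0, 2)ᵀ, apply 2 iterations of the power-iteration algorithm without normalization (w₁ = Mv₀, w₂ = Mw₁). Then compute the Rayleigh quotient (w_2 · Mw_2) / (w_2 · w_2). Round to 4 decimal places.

w1 = Mv₀ = (-2, 14, -4)
w2 = Mw1 = (10, -74, 32)
Mw2 = (-66, 470, -192)
w2·Mw2 = 10·(-66) + (-74)·470 + 32·(-192) = -41584; w2·w2 = 10·10 + (-74)·(-74) + 32·32 = 6600
λ ≈ -41584/6600 = -6.3006

λ ≈ -6.3006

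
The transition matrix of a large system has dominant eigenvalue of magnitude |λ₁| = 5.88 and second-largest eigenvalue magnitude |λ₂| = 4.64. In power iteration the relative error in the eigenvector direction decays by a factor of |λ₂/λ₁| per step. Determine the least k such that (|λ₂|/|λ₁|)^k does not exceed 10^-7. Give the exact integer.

|λ₂/λ₁| = 4.64/5.88 = 0.78912
Need k ≥ ln(10^-7) / ln(0.78912) = -16.1181 / -0.2368 ≈ 68.054
Smallest integer k satisfying the bound: 69

69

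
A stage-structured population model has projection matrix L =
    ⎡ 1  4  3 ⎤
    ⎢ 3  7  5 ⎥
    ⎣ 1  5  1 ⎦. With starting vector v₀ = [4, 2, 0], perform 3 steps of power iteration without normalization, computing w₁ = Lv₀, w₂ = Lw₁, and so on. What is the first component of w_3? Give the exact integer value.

1778

w1 = Lv₀ = (1·4 + 4·2 + 3·0; 3·4 + 7·2 + 5·0; 1·4 + 5·2 + 1·0) = (12, 26, 14)
w2 = Lw1 = (1·12 + 4·26 + 3·14; 3·12 + 7·26 + 5·14; 1·12 + 5·26 + 1·14) = (158, 288, 156)
w3 = Lw2 = (1778, 3270, 1754)
The requested component of w3 is 1778.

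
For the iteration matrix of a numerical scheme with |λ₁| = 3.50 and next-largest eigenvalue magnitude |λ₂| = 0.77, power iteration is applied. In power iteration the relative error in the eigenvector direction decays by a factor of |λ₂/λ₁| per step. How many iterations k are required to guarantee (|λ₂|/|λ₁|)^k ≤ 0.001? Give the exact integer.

|λ₂/λ₁| = 0.77/3.50 = 0.22000
Need k ≥ ln(0.001) / ln(0.22000) = -6.9078 / -1.5141 ≈ 4.562
Smallest integer k satisfying the bound: 5

5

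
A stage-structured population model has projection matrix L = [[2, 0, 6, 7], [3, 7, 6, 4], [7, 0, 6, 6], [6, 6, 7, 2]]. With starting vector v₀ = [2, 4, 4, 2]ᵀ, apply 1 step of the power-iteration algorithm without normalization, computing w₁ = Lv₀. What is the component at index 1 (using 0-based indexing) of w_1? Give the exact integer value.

66

w1 = Lv₀ = (2·2 + 0·4 + 6·4 + 7·2; 3·2 + 7·4 + 6·4 + 4·2; 7·2 + 0·4 + 6·4 + 6·2; 6·2 + 6·4 + 7·4 + 2·2) = (42, 66, 50, 68)
The requested component of w1 is 66.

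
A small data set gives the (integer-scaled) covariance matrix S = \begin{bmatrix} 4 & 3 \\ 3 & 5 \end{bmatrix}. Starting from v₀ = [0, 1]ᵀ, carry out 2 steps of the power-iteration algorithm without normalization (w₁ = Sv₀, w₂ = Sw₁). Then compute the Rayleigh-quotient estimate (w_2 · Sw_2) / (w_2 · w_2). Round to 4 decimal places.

w1 = Sv₀ = (4·0 + 3·1; 3·0 + 5·1) = (3, 5)
w2 = Sw1 = (4·3 + 3·5; 3·3 + 5·5) = (27, 34)
Sw2 = (210, 251)
w2·Sw2 = 27·210 + 34·251 = 14204; w2·w2 = 27·27 + 34·34 = 1885
λ ≈ 14204/1885 = 7.5353

7.5353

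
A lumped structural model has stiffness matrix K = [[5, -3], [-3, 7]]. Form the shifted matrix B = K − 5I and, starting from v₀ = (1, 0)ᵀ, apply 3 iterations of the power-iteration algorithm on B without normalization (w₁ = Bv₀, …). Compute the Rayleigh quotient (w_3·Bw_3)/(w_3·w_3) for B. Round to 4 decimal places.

B = K − 5I has rows (0, -3); (-3, 2)
w1 = Bv₀ = (0·1 + (-3)·0; (-3)·1 + 2·0) = (0, -3)
w2 = Bw1 = (0·0 + (-3)·(-3); (-3)·0 + 2·(-3)) = (9, -6)
w3 = Bw2 = (18, -39)
Bw3 = (117, -132)
w3·Bw3 = 7254; w3·w3 = 1845; μ ≈ 7254/1845 = 3.9317

3.9317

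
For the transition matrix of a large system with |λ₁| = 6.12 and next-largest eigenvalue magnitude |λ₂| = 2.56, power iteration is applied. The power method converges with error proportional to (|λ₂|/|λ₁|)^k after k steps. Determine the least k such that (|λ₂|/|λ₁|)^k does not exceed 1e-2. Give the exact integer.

|λ₂/λ₁| = 2.56/6.12 = 0.41830
Need k ≥ ln(1e-2) / ln(0.41830) = -4.6052 / -0.8716 ≈ 5.284
Smallest integer k satisfying the bound: 6

6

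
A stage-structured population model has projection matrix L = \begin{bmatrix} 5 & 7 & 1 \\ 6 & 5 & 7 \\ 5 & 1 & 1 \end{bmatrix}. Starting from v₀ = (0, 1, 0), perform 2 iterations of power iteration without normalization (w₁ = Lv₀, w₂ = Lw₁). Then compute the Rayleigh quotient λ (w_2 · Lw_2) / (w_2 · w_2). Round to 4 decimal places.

λ ≈ 13.4699

w1 = Lv₀ = (7, 5, 1)
w2 = Lw1 = (71, 74, 41)
Lw2 = (914, 1083, 470)
w2·Lw2 = 71·914 + 74·1083 + 41·470 = 164306; w2·w2 = 71·71 + 74·74 + 41·41 = 12198
λ ≈ 164306/12198 = 13.4699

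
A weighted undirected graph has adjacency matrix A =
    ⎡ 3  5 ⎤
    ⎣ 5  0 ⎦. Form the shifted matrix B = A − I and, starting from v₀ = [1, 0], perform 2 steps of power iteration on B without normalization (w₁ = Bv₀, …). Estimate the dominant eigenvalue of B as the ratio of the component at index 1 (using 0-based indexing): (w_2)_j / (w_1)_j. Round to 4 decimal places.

B = A − I has rows (2, 5); (5, -1)
w1 = Bv₀ = (2·1 + 5·0; 5·1 + (-1)·0) = (2, 5)
w2 = Bw1 = (2·2 + 5·5; 5·2 + (-1)·5) = (29, 5)
Ratio: 5/5 = 1.0000

μ ≈ 1.0000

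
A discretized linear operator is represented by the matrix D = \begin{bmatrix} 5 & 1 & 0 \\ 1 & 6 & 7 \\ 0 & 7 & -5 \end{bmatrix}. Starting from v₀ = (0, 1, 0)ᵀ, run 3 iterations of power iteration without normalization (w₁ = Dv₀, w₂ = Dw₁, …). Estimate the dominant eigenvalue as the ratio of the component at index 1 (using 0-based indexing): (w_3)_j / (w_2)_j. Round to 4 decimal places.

w1 = Dv₀ = (5·0 + 1·1 + 0·0; 1·0 + 6·1 + 7·0; 0·0 + 7·1 + (-5)·0) = (1, 6, 7)
w2 = Dw1 = (5·1 + 1·6 + 0·7; 1·1 + 6·6 + 7·7; 0·1 + 7·6 + (-5)·7) = (11, 86, 7)
w3 = Dw2 = (141, 576, 567)
Ratio at component: 576 / 86 = 6.6977

λ ≈ 6.6977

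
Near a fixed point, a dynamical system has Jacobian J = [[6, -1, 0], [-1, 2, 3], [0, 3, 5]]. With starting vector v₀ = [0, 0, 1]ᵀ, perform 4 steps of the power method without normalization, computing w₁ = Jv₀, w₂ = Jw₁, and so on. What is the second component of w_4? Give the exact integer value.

w1 = Jv₀ = (6·0 + (-1)·0 + 0·1; (-1)·0 + 2·0 + 3·1; 0·0 + 3·0 + 5·1) = (0, 3, 5)
w2 = Jw1 = (6·0 + (-1)·3 + 0·5; (-1)·0 + 2·3 + 3·5; 0·0 + 3·3 + 5·5) = (-3, 21, 34)
w3 = Jw2 = (-39, 147, 233)
w4 = Jw3 = (-381, 1032, 1606)
The requested component of w4 is 1032.

1032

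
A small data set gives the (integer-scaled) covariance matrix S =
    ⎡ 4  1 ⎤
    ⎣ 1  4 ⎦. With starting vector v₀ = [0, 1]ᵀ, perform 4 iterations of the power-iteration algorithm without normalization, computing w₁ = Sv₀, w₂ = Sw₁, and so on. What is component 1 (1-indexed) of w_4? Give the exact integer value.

272

w1 = Sv₀ = (4·0 + 1·1; 1·0 + 4·1) = (1, 4)
w2 = Sw1 = (4·1 + 1·4; 1·1 + 4·4) = (8, 17)
w3 = Sw2 = (49, 76)
w4 = Sw3 = (272, 353)
The requested component of w4 is 272.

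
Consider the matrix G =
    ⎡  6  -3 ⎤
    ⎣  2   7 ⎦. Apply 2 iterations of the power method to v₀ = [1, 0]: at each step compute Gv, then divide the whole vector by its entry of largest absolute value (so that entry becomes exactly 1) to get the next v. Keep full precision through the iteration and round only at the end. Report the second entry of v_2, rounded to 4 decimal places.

0.8667

Gv0 = (6.00000, 2.00000); divide by 6.00000 → v1 = (1.00000, 0.33333)
Gv1 = (5.00000, 4.33333); divide by 5.00000 → v2 = (1.00000, 0.86667)
Requested entry of v2: 26/30 = 0.8667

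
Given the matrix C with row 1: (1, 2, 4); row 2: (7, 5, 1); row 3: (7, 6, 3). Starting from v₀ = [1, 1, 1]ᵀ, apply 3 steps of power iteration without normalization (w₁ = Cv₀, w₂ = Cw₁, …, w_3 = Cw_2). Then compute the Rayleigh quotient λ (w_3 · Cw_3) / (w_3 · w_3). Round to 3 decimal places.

λ ≈ 11.277

w1 = Cv₀ = (7, 13, 16)
w2 = Cw1 = (97, 130, 175)
w3 = Cw2 = (1057, 1504, 1984)
Cw3 = (12001, 16903, 22375)
w3·Cw3 = 1057·12001 + 1504·16903 + 1984·22375 = 82499169; w3·w3 = 1057·1057 + 1504·1504 + 1984·1984 = 7315521
λ ≈ 82499169/7315521 = 11.277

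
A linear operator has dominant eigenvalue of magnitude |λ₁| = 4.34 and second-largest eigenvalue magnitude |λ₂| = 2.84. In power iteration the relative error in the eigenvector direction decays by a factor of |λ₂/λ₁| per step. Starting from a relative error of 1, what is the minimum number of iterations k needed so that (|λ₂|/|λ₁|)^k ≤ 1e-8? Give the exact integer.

44

|λ₂/λ₁| = 2.84/4.34 = 0.65438
Need k ≥ ln(1e-8) / ln(0.65438) = -18.4207 / -0.4241 ≈ 43.438
Smallest integer k satisfying the bound: 44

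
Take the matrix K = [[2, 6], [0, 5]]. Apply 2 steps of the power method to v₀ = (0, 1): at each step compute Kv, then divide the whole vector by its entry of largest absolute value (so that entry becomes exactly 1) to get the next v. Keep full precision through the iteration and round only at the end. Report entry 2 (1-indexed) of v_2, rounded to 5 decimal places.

Kv0 = (6.000000, 5.000000); divide by 6.000000 → v1 = (1.000000, 0.833333)
Kv1 = (7.000000, 4.166667); divide by 7.000000 → v2 = (1.000000, 0.595238)
Requested entry of v2: 25/42 = 0.59524

0.59524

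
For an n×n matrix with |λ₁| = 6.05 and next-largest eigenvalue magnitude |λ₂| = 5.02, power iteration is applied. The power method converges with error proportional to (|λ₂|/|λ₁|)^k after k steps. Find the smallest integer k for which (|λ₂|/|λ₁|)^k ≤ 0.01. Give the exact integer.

|λ₂/λ₁| = 5.02/6.05 = 0.82975
Need k ≥ ln(0.01) / ln(0.82975) = -4.6052 / -0.1866 ≈ 24.676
Smallest integer k satisfying the bound: 25

25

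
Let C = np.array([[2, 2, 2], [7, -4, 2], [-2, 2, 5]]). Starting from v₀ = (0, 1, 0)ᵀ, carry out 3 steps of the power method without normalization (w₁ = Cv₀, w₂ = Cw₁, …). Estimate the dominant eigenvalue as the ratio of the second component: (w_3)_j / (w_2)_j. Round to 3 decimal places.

w1 = Cv₀ = (2·0 + 2·1 + 2·0; 7·0 + (-4)·1 + 2·0; (-2)·0 + 2·1 + 5·0) = (2, -4, 2)
w2 = Cw1 = (2·2 + 2·(-4) + 2·2; 7·2 + (-4)·(-4) + 2·2; (-2)·2 + 2·(-4) + 5·2) = (0, 34, -2)
w3 = Cw2 = (64, -140, 58)
Ratio at component: -140 / 34 = -4.118

-4.118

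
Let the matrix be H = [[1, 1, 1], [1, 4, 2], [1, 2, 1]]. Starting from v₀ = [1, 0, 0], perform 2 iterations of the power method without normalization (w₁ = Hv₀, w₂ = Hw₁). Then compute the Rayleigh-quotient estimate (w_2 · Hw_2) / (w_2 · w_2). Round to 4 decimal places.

w1 = Hv₀ = (1·1 + 1·0 + 1·0; 1·1 + 4·0 + 2·0; 1·1 + 2·0 + 1·0) = (1, 1, 1)
w2 = Hw1 = (1·1 + 1·1 + 1·1; 1·1 + 4·1 + 2·1; 1·1 + 2·1 + 1·1) = (3, 7, 4)
Hw2 = (14, 39, 21)
w2·Hw2 = 3·14 + 7·39 + 4·21 = 399; w2·w2 = 3·3 + 7·7 + 4·4 = 74
λ ≈ 399/74 = 5.3919

5.3919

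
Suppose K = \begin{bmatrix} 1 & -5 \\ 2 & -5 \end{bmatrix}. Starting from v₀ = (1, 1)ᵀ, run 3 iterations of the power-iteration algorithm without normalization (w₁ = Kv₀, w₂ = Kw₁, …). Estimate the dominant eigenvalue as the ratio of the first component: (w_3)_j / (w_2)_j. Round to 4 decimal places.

λ ≈ -2.1818

w1 = Kv₀ = (1·1 + (-5)·1; 2·1 + (-5)·1) = (-4, -3)
w2 = Kw1 = (1·(-4) + (-5)·(-3); 2·(-4) + (-5)·(-3)) = (11, 7)
w3 = Kw2 = (-24, -13)
Ratio at component: -24 / 11 = -2.1818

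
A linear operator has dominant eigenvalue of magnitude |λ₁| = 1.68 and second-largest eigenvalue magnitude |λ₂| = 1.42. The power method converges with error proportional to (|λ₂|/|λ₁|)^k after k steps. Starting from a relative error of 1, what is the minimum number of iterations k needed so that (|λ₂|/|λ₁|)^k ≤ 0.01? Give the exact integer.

28

|λ₂/λ₁| = 1.42/1.68 = 0.84524
Need k ≥ ln(0.01) / ln(0.84524) = -4.6052 / -0.1681 ≈ 27.389
Smallest integer k satisfying the bound: 28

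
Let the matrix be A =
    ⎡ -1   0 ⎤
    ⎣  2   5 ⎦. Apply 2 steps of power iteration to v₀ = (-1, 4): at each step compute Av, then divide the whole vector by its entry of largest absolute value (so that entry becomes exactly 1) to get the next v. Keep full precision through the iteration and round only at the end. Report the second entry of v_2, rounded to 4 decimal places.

Av0 = (1.00000, 18.00000); divide by 18.00000 → v1 = (0.05556, 1.00000)
Av1 = (-0.05556, 5.11111); divide by 5.11111 → v2 = (-0.01087, 1.00000)
Requested entry of v2: 92/92 = 1.0000

1.0000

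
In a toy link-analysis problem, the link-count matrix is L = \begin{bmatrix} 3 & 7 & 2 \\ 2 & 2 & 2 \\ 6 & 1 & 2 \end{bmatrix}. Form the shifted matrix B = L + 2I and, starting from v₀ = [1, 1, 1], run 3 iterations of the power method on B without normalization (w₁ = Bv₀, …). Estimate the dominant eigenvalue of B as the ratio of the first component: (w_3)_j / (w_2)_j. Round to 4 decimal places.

μ ≈ 10.7162

B = L + 2I has rows (5, 7, 2); (2, 4, 2); (6, 1, 4)
w1 = Bv₀ = (14, 8, 11)
w2 = Bw1 = (148, 82, 136)
w3 = Bw2 = (1586, 896, 1514)
Ratio: 1586/148 = 10.7162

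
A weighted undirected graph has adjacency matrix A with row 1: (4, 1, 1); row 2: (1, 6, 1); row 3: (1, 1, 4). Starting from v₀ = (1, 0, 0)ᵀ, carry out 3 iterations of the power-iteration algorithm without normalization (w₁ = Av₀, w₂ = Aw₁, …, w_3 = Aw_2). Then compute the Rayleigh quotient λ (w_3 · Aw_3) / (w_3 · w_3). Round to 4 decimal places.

6.7397

w1 = Av₀ = (4·1 + 1·0 + 1·0; 1·1 + 6·0 + 1·0; 1·1 + 1·0 + 4·0) = (4, 1, 1)
w2 = Aw1 = (4·4 + 1·1 + 1·1; 1·4 + 6·1 + 1·1; 1·4 + 1·1 + 4·1) = (18, 11, 9)
w3 = Aw2 = (92, 93, 65)
Aw3 = (526, 715, 445)
w3·Aw3 = 92·526 + 93·715 + 65·445 = 143812; w3·w3 = 92·92 + 93·93 + 65·65 = 21338
λ ≈ 143812/21338 = 6.7397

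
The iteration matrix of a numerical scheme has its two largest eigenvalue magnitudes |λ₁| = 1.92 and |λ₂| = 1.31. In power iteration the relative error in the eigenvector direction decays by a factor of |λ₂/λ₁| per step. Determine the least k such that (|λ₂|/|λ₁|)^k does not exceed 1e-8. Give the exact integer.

49

|λ₂/λ₁| = 1.31/1.92 = 0.68229
Need k ≥ ln(1e-8) / ln(0.68229) = -18.4207 / -0.3823 ≈ 48.184
Smallest integer k satisfying the bound: 49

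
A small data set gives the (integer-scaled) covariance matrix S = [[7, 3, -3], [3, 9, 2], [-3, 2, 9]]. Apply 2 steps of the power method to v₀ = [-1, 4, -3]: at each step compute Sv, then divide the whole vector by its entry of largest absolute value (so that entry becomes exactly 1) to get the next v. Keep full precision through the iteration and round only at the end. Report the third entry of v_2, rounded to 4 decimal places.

-0.5217

Sv0 = (14.00000, 27.00000, -16.00000); divide by 27.00000 → v1 = (0.51852, 1.00000, -0.59259)
Sv1 = (8.40741, 9.37037, -4.88889); divide by 9.37037 → v2 = (0.89723, 1.00000, -0.52174)
Requested entry of v2: -132/253 = -0.5217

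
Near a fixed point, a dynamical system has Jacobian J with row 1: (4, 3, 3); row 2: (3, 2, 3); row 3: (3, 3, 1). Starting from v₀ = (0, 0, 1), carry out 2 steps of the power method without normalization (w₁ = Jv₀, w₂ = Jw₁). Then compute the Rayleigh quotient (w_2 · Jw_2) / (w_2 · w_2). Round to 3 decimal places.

8.480

w1 = Jv₀ = (4·0 + 3·0 + 3·1; 3·0 + 2·0 + 3·1; 3·0 + 3·0 + 1·1) = (3, 3, 1)
w2 = Jw1 = (4·3 + 3·3 + 3·1; 3·3 + 2·3 + 3·1; 3·3 + 3·3 + 1·1) = (24, 18, 19)
Jw2 = (207, 165, 145)
w2·Jw2 = 24·207 + 18·165 + 19·145 = 10693; w2·w2 = 24·24 + 18·18 + 19·19 = 1261
λ ≈ 10693/1261 = 8.480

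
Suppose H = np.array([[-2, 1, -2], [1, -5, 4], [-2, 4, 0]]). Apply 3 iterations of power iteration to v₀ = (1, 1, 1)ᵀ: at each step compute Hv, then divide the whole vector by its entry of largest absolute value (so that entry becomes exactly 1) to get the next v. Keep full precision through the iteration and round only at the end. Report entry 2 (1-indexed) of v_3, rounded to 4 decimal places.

0.0625

Hv0 = (-3.00000, 0.00000, 2.00000); divide by -3.00000 → v1 = (1.00000, 0.00000, -0.66667)
Hv1 = (-0.66667, -1.66667, -2.00000); divide by -2.00000 → v2 = (0.33333, 0.83333, 1.00000)
Hv2 = (-1.83333, 0.16667, 2.66667); divide by 2.66667 → v3 = (-0.68750, 0.06250, 1.00000)
Requested entry of v3: 1/16 = 0.0625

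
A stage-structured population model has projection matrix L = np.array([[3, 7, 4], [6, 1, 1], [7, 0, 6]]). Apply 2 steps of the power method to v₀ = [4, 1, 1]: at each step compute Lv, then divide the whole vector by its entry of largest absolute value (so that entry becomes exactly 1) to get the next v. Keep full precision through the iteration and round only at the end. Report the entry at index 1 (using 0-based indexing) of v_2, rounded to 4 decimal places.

0.5116

Lv0 = (23.00000, 26.00000, 34.00000); divide by 34.00000 → v1 = (0.67647, 0.76471, 1.00000)
Lv1 = (11.38235, 5.82353, 10.73529); divide by 11.38235 → v2 = (1.00000, 0.51163, 0.94315)
Requested entry of v2: 198/387 = 0.5116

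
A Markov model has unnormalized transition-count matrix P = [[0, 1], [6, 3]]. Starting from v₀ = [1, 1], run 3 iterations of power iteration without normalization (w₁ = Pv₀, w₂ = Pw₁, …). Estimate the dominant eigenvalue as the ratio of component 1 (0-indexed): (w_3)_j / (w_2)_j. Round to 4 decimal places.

w1 = Pv₀ = (0·1 + 1·1; 6·1 + 3·1) = (1, 9)
w2 = Pw1 = (0·1 + 1·9; 6·1 + 3·9) = (9, 33)
w3 = Pw2 = (33, 153)
Ratio at component: 153 / 33 = 4.6364

λ ≈ 4.6364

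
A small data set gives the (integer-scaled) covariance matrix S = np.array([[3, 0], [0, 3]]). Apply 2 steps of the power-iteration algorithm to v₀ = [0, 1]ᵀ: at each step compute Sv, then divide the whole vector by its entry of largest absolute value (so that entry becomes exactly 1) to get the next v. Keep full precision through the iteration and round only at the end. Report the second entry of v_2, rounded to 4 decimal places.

Sv0 = (0.00000, 3.00000); divide by 3.00000 → v1 = (0.00000, 1.00000)
Sv1 = (0.00000, 3.00000); divide by 3.00000 → v2 = (0.00000, 1.00000)
Requested entry of v2: 9/9 = 1.0000

1.0000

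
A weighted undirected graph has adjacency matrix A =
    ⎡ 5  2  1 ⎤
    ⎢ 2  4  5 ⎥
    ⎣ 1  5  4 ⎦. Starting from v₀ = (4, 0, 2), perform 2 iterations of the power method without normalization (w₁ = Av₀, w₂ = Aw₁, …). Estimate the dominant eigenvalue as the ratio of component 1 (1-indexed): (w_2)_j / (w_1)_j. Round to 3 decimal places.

7.182

w1 = Av₀ = (5·4 + 2·0 + 1·2; 2·4 + 4·0 + 5·2; 1·4 + 5·0 + 4·2) = (22, 18, 12)
w2 = Aw1 = (5·22 + 2·18 + 1·12; 2·22 + 4·18 + 5·12; 1·22 + 5·18 + 4·12) = (158, 176, 160)
Ratio at component: 158 / 22 = 7.182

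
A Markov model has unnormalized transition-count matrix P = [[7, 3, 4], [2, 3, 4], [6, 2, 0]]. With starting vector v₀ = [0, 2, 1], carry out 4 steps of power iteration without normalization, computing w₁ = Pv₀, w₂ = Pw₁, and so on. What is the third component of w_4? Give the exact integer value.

9480

w1 = Pv₀ = (10, 10, 4)
w2 = Pw1 = (116, 66, 80)
w3 = Pw2 = (1330, 750, 828)
w4 = Pw3 = (14872, 8222, 9480)
The requested component of w4 is 9480.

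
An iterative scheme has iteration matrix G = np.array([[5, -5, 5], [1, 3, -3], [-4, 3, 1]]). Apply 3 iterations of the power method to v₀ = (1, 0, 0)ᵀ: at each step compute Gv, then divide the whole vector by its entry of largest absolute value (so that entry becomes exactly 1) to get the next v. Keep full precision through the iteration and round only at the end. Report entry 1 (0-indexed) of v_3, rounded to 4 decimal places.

Gv0 = (5.00000, 1.00000, -4.00000); divide by 5.00000 → v1 = (1.00000, 0.20000, -0.80000)
Gv1 = (0.00000, 4.00000, -4.20000); divide by -4.20000 → v2 = (0.00000, -0.95238, 1.00000)
Gv2 = (9.76190, -5.85714, -1.85714); divide by 9.76190 → v3 = (1.00000, -0.60000, -0.19024)
Requested entry of v3: 123/-205 = -0.6000

-0.6000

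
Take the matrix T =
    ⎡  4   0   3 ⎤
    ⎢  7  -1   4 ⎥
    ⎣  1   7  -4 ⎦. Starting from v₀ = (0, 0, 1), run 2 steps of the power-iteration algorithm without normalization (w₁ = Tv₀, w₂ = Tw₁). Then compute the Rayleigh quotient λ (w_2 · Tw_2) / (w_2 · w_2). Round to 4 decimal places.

w1 = Tv₀ = (4·0 + 0·0 + 3·1; 7·0 + (-1)·0 + 4·1; 1·0 + 7·0 + (-4)·1) = (3, 4, -4)
w2 = Tw1 = (4·3 + 0·4 + 3·(-4); 7·3 + (-1)·4 + 4·(-4); 1·3 + 7·4 + (-4)·(-4)) = (0, 1, 47)
Tw2 = (141, 187, -181)
w2·Tw2 = 0·141 + 1·187 + 47·(-181) = -8320; w2·w2 = 0·0 + 1·1 + 47·47 = 2210
λ ≈ -8320/2210 = -3.7647

-3.7647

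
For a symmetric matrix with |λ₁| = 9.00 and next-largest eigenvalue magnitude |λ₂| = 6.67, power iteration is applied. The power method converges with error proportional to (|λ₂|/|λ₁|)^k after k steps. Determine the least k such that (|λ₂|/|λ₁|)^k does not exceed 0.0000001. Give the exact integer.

|λ₂/λ₁| = 6.67/9.00 = 0.74111
Need k ≥ ln(0.0000001) / ln(0.74111) = -16.1181 / -0.2996 ≈ 53.798
Smallest integer k satisfying the bound: 54

54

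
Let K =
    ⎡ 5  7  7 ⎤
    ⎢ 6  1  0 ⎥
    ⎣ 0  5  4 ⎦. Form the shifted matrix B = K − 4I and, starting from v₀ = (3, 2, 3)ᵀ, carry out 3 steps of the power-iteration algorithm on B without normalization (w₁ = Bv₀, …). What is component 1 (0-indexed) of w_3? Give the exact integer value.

576

B = K − 4I has rows (1, 7, 7); (6, -3, 0); (0, 5, 0)
w1 = Bv₀ = (38, 12, 10)
w2 = Bw1 = (192, 192, 60)
w3 = Bw2 = (1956, 576, 960)
Requested component of w3: 576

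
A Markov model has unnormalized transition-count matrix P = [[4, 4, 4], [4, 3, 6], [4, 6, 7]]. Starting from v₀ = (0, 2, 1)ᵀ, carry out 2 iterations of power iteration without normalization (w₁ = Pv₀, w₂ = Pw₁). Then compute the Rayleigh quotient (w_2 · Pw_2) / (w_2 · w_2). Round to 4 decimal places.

w1 = Pv₀ = (4·0 + 4·2 + 4·1; 4·0 + 3·2 + 6·1; 4·0 + 6·2 + 7·1) = (12, 12, 19)
w2 = Pw1 = (4·12 + 4·12 + 4·19; 4·12 + 3·12 + 6·19; 4·12 + 6·12 + 7·19) = (172, 198, 253)
Pw2 = (2492, 2800, 3647)
w2·Pw2 = 172·2492 + 198·2800 + 253·3647 = 1905715; w2·w2 = 172·172 + 198·198 + 253·253 = 132797
λ ≈ 1905715/132797 = 14.3506

λ ≈ 14.3506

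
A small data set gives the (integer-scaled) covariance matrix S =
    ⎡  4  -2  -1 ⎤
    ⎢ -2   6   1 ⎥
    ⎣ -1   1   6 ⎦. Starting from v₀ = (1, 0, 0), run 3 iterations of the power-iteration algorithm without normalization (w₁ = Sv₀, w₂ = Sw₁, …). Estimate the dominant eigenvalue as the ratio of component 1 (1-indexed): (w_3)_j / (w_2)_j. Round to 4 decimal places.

w1 = Sv₀ = (4, -2, -1)
w2 = Sw1 = (21, -21, -12)
w3 = Sw2 = (138, -180, -114)
Ratio at component: 138 / 21 = 6.5714

λ ≈ 6.5714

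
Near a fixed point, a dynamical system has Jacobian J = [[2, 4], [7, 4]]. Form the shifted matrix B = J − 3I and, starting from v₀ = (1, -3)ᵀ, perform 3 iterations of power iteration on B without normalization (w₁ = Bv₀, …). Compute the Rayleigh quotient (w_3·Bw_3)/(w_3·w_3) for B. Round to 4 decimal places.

-3.9189

B = J − 3I has rows (-1, 4); (7, 1)
w1 = Bv₀ = ((-1)·1 + 4·(-3); 7·1 + 1·(-3)) = (-13, 4)
w2 = Bw1 = ((-1)·(-13) + 4·4; 7·(-13) + 1·4) = (29, -87)
w3 = Bw2 = (-377, 116)
Bw3 = (841, -2523)
w3·Bw3 = -609725; w3·w3 = 155585; μ ≈ -609725/155585 = -3.9189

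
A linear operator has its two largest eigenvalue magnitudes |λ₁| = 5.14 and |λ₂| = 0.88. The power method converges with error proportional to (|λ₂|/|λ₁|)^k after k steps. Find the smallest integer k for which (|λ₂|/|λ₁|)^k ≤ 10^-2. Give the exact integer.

3

|λ₂/λ₁| = 0.88/5.14 = 0.17121
Need k ≥ ln(10^-2) / ln(0.17121) = -4.6052 / -1.7649 ≈ 2.609
Smallest integer k satisfying the bound: 3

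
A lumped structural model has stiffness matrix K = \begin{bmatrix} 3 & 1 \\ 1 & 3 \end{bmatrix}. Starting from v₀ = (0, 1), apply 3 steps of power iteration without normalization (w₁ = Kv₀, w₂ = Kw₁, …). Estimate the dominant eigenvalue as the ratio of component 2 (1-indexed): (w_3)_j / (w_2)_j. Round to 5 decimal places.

w1 = Kv₀ = (3·0 + 1·1; 1·0 + 3·1) = (1, 3)
w2 = Kw1 = (3·1 + 1·3; 1·1 + 3·3) = (6, 10)
w3 = Kw2 = (28, 36)
Ratio at component: 36 / 10 = 3.60000

3.60000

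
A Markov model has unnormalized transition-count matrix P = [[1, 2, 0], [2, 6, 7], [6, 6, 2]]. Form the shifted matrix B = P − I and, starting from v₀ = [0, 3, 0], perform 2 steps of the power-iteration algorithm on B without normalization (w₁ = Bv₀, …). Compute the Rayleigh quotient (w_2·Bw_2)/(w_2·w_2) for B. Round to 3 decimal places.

μ ≈ 10.414

B = P − I has rows (0, 2, 0); (2, 5, 7); (6, 6, 1)
w1 = Bv₀ = (0·0 + 2·3 + 0·0; 2·0 + 5·3 + 7·0; 6·0 + 6·3 + 1·0) = (6, 15, 18)
w2 = Bw1 = (0·6 + 2·15 + 0·18; 2·6 + 5·15 + 7·18; 6·6 + 6·15 + 1·18) = (30, 213, 144)
Bw2 = (426, 2133, 1602)
w2·Bw2 = 697797; w2·w2 = 67005; μ ≈ 697797/67005 = 10.414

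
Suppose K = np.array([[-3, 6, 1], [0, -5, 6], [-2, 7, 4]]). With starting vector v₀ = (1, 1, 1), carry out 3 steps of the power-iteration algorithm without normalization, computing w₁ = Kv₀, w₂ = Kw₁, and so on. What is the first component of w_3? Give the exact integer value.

320

w1 = Kv₀ = ((-3)·1 + 6·1 + 1·1; 0·1 + (-5)·1 + 6·1; (-2)·1 + 7·1 + 4·1) = (4, 1, 9)
w2 = Kw1 = ((-3)·4 + 6·1 + 1·9; 0·4 + (-5)·1 + 6·9; (-2)·4 + 7·1 + 4·9) = (3, 49, 35)
w3 = Kw2 = (320, -35, 477)
The requested component of w3 is 320.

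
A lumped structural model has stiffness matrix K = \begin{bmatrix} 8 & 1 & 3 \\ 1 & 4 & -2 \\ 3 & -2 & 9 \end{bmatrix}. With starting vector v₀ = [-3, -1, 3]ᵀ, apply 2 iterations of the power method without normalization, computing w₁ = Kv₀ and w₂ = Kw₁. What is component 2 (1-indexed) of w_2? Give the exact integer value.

-108

w1 = Kv₀ = (-16, -13, 20)
w2 = Kw1 = (-81, -108, 158)
The requested component of w2 is -108.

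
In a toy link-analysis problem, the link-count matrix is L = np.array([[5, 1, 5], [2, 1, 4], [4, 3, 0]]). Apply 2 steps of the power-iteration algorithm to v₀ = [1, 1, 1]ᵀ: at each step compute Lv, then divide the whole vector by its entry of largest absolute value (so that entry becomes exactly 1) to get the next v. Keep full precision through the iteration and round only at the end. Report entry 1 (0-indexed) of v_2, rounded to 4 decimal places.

Lv0 = (11.00000, 7.00000, 7.00000); divide by 11.00000 → v1 = (1.00000, 0.63636, 0.63636)
Lv1 = (8.81818, 5.18182, 5.90909); divide by 8.81818 → v2 = (1.00000, 0.58763, 0.67010)
Requested entry of v2: 57/97 = 0.5876

0.5876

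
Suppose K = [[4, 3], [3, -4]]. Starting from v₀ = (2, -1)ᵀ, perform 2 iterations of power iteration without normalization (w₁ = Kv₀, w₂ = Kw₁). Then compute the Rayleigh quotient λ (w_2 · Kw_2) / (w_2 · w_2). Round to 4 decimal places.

0.0000

w1 = Kv₀ = (4·2 + 3·(-1); 3·2 + (-4)·(-1)) = (5, 10)
w2 = Kw1 = (4·5 + 3·10; 3·5 + (-4)·10) = (50, -25)
Kw2 = (125, 250)
w2·Kw2 = 50·125 + (-25)·250 = 0; w2·w2 = 50·50 + (-25)·(-25) = 3125
λ ≈ 0/3125 = 0.0000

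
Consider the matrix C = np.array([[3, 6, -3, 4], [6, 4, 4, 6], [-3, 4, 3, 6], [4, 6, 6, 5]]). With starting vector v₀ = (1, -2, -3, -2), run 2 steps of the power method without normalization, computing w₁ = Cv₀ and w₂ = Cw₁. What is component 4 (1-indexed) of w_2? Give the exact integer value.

w1 = Cv₀ = (3·1 + 6·(-2) + (-3)·(-3) + 4·(-2); 6·1 + 4·(-2) + 4·(-3) + 6·(-2); (-3)·1 + 4·(-2) + 3·(-3) + 6·(-2); 4·1 + 6·(-2) + 6·(-3) + 5·(-2)) = (-8, -26, -32, -36)
w2 = Cw1 = (3·(-8) + 6·(-26) + (-3)·(-32) + 4·(-36); 6·(-8) + 4·(-26) + 4·(-32) + 6·(-36); (-3)·(-8) + 4·(-26) + 3·(-32) + 6·(-36); 4·(-8) + 6·(-26) + 6·(-32) + 5·(-36)) = (-228, -496, -392, -560)
The requested component of w2 is -560.

-560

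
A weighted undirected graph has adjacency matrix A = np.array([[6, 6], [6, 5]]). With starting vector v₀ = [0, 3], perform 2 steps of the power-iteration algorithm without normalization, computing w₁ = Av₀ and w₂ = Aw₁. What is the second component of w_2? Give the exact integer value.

w1 = Av₀ = (18, 15)
w2 = Aw1 = (198, 183)
The requested component of w2 is 183.

183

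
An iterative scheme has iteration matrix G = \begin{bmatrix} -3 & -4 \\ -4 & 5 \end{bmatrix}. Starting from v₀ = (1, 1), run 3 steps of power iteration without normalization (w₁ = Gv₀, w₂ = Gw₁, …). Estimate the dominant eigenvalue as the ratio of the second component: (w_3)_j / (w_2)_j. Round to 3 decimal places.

w1 = Gv₀ = (-7, 1)
w2 = Gw1 = (17, 33)
w3 = Gw2 = (-183, 97)
Ratio at component: 97 / 33 = 2.939

λ ≈ 2.939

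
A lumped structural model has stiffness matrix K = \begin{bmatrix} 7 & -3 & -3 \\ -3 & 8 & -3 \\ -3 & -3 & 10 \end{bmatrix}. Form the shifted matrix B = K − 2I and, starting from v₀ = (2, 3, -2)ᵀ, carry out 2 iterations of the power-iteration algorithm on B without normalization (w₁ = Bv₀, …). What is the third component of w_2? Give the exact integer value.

-323

B = K − 2I has rows (5, -3, -3); (-3, 6, -3); (-3, -3, 8)
w1 = Bv₀ = (5·2 + (-3)·3 + (-3)·(-2); (-3)·2 + 6·3 + (-3)·(-2); (-3)·2 + (-3)·3 + 8·(-2)) = (7, 18, -31)
w2 = Bw1 = (5·7 + (-3)·18 + (-3)·(-31); (-3)·7 + 6·18 + (-3)·(-31); (-3)·7 + (-3)·18 + 8·(-31)) = (74, 180, -323)
Requested component of w2: -323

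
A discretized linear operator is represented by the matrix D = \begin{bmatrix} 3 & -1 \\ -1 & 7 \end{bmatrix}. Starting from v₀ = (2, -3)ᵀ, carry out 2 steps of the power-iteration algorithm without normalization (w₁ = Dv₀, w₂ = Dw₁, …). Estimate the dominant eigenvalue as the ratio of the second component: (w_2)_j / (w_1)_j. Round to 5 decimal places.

w1 = Dv₀ = (9, -23)
w2 = Dw1 = (50, -170)
Ratio at component: -170 / -23 = 7.39130

7.39130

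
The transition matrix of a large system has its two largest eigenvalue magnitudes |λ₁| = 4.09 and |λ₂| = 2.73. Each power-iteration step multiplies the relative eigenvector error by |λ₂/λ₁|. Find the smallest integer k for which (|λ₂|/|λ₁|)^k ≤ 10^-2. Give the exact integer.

|λ₂/λ₁| = 2.73/4.09 = 0.66748
Need k ≥ ln(10^-2) / ln(0.66748) = -4.6052 / -0.4042 ≈ 11.392
Smallest integer k satisfying the bound: 12

12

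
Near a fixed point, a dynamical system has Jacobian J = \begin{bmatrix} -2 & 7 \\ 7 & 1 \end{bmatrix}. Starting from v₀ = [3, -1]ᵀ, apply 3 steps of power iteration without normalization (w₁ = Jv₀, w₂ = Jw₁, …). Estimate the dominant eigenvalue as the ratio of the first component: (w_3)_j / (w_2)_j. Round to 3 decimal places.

w1 = Jv₀ = ((-2)·3 + 7·(-1); 7·3 + 1·(-1)) = (-13, 20)
w2 = Jw1 = ((-2)·(-13) + 7·20; 7·(-13) + 1·20) = (166, -71)
w3 = Jw2 = (-829, 1091)
Ratio at component: -829 / 166 = -4.994

λ ≈ -4.994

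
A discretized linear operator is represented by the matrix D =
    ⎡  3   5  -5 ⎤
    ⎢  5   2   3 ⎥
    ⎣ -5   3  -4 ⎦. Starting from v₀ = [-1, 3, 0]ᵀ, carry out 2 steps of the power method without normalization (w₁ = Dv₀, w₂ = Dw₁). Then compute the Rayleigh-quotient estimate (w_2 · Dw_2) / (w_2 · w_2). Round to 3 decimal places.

w1 = Dv₀ = (12, 1, 14)
w2 = Dw1 = (-29, 104, -113)
Dw2 = (998, -276, 909)
w2·Dw2 = (-29)·998 + 104·(-276) + (-113)·909 = -160363; w2·w2 = (-29)·(-29) + 104·104 + (-113)·(-113) = 24426
λ ≈ -160363/24426 = -6.565

-6.565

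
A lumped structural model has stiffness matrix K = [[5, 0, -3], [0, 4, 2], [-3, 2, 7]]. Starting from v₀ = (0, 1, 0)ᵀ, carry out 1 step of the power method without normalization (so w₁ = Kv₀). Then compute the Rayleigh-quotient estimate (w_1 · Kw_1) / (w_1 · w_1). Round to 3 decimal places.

6.200

w1 = Kv₀ = (5·0 + 0·1 + (-3)·0; 0·0 + 4·1 + 2·0; (-3)·0 + 2·1 + 7·0) = (0, 4, 2)
Kw1 = (-6, 20, 22)
w1·Kw1 = 0·(-6) + 4·20 + 2·22 = 124; w1·w1 = 0·0 + 4·4 + 2·2 = 20
λ ≈ 124/20 = 6.200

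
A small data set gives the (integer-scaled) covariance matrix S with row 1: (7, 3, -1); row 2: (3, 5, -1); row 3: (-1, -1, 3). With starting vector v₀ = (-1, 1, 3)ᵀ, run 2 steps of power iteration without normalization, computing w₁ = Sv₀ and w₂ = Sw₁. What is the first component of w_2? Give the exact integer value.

w1 = Sv₀ = (7·(-1) + 3·1 + (-1)·3; 3·(-1) + 5·1 + (-1)·3; (-1)·(-1) + (-1)·1 + 3·3) = (-7, -1, 9)
w2 = Sw1 = (7·(-7) + 3·(-1) + (-1)·9; 3·(-7) + 5·(-1) + (-1)·9; (-1)·(-7) + (-1)·(-1) + 3·9) = (-61, -35, 35)
The requested component of w2 is -61.

-61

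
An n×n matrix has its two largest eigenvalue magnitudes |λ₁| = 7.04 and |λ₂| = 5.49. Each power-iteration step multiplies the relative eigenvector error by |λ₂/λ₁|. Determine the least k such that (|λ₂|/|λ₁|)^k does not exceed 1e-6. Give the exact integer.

|λ₂/λ₁| = 5.49/7.04 = 0.77983
Need k ≥ ln(1e-6) / ln(0.77983) = -13.8155 / -0.2487 ≈ 55.555
Smallest integer k satisfying the bound: 56

56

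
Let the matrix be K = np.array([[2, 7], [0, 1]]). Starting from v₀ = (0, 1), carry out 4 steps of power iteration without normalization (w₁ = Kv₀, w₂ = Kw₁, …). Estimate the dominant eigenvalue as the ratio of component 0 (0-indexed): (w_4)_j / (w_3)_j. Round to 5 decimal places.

λ ≈ 2.14286

w1 = Kv₀ = (2·0 + 7·1; 0·0 + 1·1) = (7, 1)
w2 = Kw1 = (2·7 + 7·1; 0·7 + 1·1) = (21, 1)
w3 = Kw2 = (49, 1)
w4 = Kw3 = (105, 1)
Ratio at component: 105 / 49 = 2.14286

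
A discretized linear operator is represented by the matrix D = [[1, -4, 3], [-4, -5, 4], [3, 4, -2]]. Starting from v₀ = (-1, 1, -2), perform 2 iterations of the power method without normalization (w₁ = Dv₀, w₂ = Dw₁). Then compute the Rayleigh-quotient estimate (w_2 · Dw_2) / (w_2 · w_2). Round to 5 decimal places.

w1 = Dv₀ = (-11, -9, 5)
w2 = Dw1 = (40, 109, -79)
Dw2 = (-633, -1021, 714)
w2·Dw2 = 40·(-633) + 109·(-1021) + (-79)·714 = -193015; w2·w2 = 40·40 + 109·109 + (-79)·(-79) = 19722
λ ≈ -193015/19722 = -9.78679

λ ≈ -9.78679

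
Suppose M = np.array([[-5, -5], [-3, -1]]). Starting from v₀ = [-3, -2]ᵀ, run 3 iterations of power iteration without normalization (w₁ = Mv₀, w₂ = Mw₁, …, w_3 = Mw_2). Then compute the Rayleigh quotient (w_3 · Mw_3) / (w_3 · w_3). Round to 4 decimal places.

-7.3571

w1 = Mv₀ = ((-5)·(-3) + (-5)·(-2); (-3)·(-3) + (-1)·(-2)) = (25, 11)
w2 = Mw1 = ((-5)·25 + (-5)·11; (-3)·25 + (-1)·11) = (-180, -86)
w3 = Mw2 = (1330, 626)
Mw3 = (-9780, -4616)
w3·Mw3 = 1330·(-9780) + 626·(-4616) = -15897016; w3·w3 = 1330·1330 + 626·626 = 2160776
λ ≈ -15897016/2160776 = -7.3571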